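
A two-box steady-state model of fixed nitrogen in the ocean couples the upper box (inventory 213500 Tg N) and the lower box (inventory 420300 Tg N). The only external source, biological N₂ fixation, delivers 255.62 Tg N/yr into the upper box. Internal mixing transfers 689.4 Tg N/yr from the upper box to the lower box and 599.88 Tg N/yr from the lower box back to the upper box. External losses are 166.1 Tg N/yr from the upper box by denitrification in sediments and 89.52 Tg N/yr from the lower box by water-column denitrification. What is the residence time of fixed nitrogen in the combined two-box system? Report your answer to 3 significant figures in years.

2480 yr

Treat the two boxes together as one reservoir: the mixing fluxes between them are internal recycling, so τ = ΣM / Σ(external losses).
M_total = 213500 + 420300 = 633800 Tg N.
ΣF_external_out = 166.1 + 89.52 = 255.62 Tg N/yr.
τ = M_total / ΣF_ext = 633800 / 255.62 = 2479 yr.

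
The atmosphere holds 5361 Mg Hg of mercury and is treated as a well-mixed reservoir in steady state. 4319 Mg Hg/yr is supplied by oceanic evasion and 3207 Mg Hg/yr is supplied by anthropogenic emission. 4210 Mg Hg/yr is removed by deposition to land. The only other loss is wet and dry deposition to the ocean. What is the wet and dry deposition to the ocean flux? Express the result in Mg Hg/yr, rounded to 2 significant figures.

At steady state ΣF_in = ΣF_out.
ΣF_in = 4319 + 3207 = 7526.0 Mg Hg/yr.
Wet and dry deposition to the ocean flux = ΣF_in − (4210) = 7526.0 − 4210 = 3316 Mg Hg/yr.

3300 Mg Hg/yr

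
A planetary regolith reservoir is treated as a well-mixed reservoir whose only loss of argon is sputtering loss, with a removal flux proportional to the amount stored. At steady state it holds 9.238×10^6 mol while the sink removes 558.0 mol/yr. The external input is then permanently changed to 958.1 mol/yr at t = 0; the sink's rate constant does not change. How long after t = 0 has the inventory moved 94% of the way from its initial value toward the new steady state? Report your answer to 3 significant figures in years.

τ = M₀/F₀ = 9.238×10^6/558.0 = 16560 yr.
The remaining gap fraction is e^(−t/τ); 94% covered ⇒ e^(−t/τ) = 0.0600.
t = −τ ln(0.0600) = 16560 × 2.813 = 46580 yr.

46600 yr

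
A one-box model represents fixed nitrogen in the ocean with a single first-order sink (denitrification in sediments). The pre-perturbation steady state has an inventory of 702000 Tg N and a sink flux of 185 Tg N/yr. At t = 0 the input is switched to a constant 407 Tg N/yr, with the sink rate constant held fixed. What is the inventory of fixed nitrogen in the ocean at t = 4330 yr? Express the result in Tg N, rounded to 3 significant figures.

1.28×10^6 Tg N

Residence time τ = M₀/F₀ = 3795 yr. The eventual steady state is M_∞ = M₀·(F₁/F₀) = 702000 × 407/185 = 1.5444×10^6 Tg N.
The anomaly ΔM(t) = M(t) − M_∞ decays as ΔM₀·e^(−t/τ) with ΔM₀ = 702000 − 1.5444×10^6 = −842400 Tg N.
At t = 4330 yr, e^(−t/τ) = e^(−1.141) = 0.3195, so ΔM = −269100 Tg N and M = 1.5444×10^6 − 269100 = 1.2753×10^6 Tg N.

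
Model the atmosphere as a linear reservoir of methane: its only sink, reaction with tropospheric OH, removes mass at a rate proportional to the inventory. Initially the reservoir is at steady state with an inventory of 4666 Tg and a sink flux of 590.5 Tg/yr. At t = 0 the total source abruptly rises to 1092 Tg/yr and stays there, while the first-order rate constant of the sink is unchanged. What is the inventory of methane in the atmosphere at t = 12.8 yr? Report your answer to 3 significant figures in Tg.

7840 Tg

τ = M₀/F₀ = 4666/590.5 = 7.902 yr; rate constant k = 1/τ.
New steady state M_∞ = F₁/k = F₁·τ = 1092 × 7.902 = 8628.7 Tg.
M(t) = M_∞ + (M₀ − M_∞)·e^(−t/τ); t/τ = 12.8/7.902 = 1.620, so e^(−t/τ) = 0.1979.
M(t) = 8628.7 − 3963 × 0.1979 = 7844.4 Tg.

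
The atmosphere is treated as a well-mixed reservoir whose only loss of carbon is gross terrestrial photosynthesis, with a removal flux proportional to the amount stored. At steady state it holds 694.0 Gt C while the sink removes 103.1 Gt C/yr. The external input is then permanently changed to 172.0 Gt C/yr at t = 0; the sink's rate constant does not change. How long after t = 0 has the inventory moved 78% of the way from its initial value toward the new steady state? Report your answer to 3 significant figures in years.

10.2 yr

τ = M₀/F₀ = 694.0/103.1 = 6.731 yr.
The remaining gap fraction is e^(−t/τ); 78% covered ⇒ e^(−t/τ) = 0.220.
t = −τ ln(0.220) = 6.731 × 1.514 = 10.19 yr.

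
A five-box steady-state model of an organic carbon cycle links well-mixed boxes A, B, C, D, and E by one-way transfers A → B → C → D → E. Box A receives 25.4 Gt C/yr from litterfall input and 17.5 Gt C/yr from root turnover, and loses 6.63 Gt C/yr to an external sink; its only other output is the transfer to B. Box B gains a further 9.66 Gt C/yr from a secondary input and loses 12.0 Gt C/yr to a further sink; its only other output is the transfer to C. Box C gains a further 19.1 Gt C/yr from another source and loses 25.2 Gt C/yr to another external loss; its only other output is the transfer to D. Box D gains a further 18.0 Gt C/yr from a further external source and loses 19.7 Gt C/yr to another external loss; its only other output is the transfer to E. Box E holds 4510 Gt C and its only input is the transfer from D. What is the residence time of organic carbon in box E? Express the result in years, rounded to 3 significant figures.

Box A: F(A→B) = (25.4 + 17.5) − 6.63 = 36.270 Gt C/yr.
Box B: F(B→C) = (36.270 + 9.66) − 12.0 = 33.930 Gt C/yr.
Box C: F(C→D) = (33.930 + 19.1) − 25.2 = 27.830 Gt C/yr.
Box D: F(D→E) = (27.830 + 18.0) − 19.7 = 26.130 Gt C/yr.
Box E throughput = its input = 26.130 Gt C/yr; τ = 4510 / 26.130 = 172.6 yr.

173 yr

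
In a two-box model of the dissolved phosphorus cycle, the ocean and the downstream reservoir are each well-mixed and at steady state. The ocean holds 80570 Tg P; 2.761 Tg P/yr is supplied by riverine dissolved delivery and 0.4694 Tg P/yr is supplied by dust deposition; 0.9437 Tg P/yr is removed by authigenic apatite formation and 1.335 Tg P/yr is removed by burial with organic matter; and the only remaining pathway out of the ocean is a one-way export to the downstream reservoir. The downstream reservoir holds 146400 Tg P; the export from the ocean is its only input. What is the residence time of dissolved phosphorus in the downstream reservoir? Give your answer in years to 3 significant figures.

154000 yr

Balance the ocean: ΣF_in = 2.761 + 0.4694 = 3.2304 Tg P/yr.
Export to the downstream reservoir = ΣF_in − (0.9437 + 1.335) = 0.95170 Tg P/yr.
At steady state the output of the downstream reservoir equals its input, 0.95170 Tg P/yr.
τ = M / F = 146400 / 0.95170 = 153800 yr.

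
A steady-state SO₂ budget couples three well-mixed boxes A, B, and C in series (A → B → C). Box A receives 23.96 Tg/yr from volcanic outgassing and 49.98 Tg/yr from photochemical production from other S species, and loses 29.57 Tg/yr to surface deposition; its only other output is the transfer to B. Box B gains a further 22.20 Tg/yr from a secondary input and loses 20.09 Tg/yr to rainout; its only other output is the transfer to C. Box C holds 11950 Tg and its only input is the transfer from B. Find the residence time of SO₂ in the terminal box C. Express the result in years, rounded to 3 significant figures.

257 yr

Box A: F(A→B) = (23.96 + 49.98) − 29.57 = 44.370 Tg/yr.
Box B: F(B→C) = (44.370 + 22.20) − 20.09 = 46.480 Tg/yr.
Box C throughput = its input = 46.480 Tg/yr; τ = 11950 / 46.480 = 257.1 yr.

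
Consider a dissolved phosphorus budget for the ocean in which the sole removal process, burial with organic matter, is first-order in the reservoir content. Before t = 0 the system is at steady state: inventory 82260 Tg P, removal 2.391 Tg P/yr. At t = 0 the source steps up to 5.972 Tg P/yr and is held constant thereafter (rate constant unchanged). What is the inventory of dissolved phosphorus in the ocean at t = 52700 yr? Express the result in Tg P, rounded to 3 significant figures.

The sink rate constant is k = F₀/M₀ = 2.391/82260 = 2.907×10^-5 yr⁻¹.
Solving dM/dt = F₁ − kM with M(0) = M₀ gives M(t) = F₁/k + (M₀ − F₁/k)·e^(−kt).
F₁/k = 5.972/2.907×10^-5 = 205460 Tg P; kt = 2.907×10^-5 × 52700 = 1.532, e^(−kt) = 0.2161.
M(52700) = 205460 + (82260 − 205460) × 0.2161 = 205460 − 26630 = 178830 Tg P.

179000 Tg P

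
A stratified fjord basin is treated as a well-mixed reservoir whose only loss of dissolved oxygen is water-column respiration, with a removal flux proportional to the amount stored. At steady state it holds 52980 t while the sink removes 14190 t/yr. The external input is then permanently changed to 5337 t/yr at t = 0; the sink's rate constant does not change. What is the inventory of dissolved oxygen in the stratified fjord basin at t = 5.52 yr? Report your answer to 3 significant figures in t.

27500 t

The sink rate constant is k = F₀/M₀ = 14190/52980 = 0.2678 yr⁻¹.
Solving dM/dt = F₁ − kM with M(0) = M₀ gives M(t) = F₁/k + (M₀ − F₁/k)·e^(−kt).
F₁/k = 5337/0.2678 = 19926 t; kt = 0.2678 × 5.52 = 1.478, e^(−kt) = 0.2280.
M(5.52) = 19926 + (52980 − 19926) × 0.2280 = 19926 + 7536 = 27462 t.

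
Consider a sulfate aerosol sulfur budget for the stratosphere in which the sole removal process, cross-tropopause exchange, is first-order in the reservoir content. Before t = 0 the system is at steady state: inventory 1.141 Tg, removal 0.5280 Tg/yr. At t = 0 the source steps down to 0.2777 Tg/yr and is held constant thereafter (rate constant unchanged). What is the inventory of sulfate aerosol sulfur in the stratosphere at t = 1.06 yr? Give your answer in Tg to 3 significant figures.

0.931 Tg

τ = M₀/F₀ = 1.141/0.5280 = 2.161 yr; rate constant k = 1/τ.
New steady state M_∞ = F₁/k = F₁·τ = 0.2777 × 2.161 = 0.60011 Tg.
M(t) = M_∞ + (M₀ − M_∞)·e^(−t/τ); t/τ = 1.06/2.161 = 0.4905, so e^(−t/τ) = 0.6123.
M(t) = 0.60011 + 0.5409 × 0.6123 = 0.93130 Tg.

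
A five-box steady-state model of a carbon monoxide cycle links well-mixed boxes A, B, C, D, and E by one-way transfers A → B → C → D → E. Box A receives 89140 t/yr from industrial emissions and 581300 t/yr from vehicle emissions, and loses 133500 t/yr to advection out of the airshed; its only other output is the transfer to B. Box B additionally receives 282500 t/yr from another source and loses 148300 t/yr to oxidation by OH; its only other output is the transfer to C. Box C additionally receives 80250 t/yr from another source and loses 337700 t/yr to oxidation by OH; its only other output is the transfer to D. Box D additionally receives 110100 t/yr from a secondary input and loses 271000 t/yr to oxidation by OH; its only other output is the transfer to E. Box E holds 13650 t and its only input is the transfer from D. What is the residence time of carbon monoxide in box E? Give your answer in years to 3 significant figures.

Box A: F(A→B) = (89140 + 581300) − 133500 = 536940 t/yr.
Box B: F(B→C) = (536940 + 282500) − 148300 = 671140 t/yr.
Box C: F(C→D) = (671140 + 80250) − 337700 = 413690 t/yr.
Box D: F(D→E) = (413690 + 110100) − 271000 = 252790 t/yr.
Box E throughput = its input = 252790 t/yr; τ = 13650 / 252790 = 0.05400 yr.

0.0540 yr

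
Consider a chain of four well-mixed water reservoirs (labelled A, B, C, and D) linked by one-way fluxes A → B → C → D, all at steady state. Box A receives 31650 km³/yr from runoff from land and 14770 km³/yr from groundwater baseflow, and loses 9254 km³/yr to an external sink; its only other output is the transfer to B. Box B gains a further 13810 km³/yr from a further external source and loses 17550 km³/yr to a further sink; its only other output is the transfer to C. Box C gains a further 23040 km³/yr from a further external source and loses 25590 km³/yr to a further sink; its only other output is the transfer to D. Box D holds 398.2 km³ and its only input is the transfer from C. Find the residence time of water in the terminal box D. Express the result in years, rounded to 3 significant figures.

Box A: F(A→B) = (31650 + 14770) − 9254 = 37166 km³/yr.
Box B: F(B→C) = (37166 + 13810) − 17550 = 33426 km³/yr.
Box C: F(C→D) = (33426 + 23040) − 25590 = 30876 km³/yr.
Box D throughput = its input = 30876 km³/yr; τ = 398.2 / 30876 = 0.01290 yr.

0.0129 yr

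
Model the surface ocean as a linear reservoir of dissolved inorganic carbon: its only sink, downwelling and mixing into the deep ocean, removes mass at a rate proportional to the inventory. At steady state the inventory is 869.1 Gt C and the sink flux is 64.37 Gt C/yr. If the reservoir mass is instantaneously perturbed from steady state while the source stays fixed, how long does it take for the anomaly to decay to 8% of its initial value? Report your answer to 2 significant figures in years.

34 yr

For a linear reservoir the anomaly decays as exp(−t/τ) with τ = M/F = 869.1/64.37 = 13.50 yr.
exp(−t/τ) = 0.08 ⇒ t = −τ ln(0.08) = 13.50 × 2.526 = 34.10 yr.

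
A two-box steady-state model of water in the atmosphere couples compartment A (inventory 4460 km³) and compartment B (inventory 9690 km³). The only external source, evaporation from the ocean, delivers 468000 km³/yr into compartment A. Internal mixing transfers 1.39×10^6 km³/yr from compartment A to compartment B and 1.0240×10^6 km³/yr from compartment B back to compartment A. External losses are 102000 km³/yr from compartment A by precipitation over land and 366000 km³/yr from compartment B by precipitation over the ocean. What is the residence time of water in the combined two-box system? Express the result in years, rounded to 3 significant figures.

Treat the two boxes together as one reservoir: the mixing fluxes between them are internal recycling, so τ = ΣM / Σ(external losses).
M_total = 4460 + 9690 = 14150 km³.
ΣF_external_out = 102000 + 366000 = 468000 km³/yr.
τ = M_total / ΣF_ext = 14150 / 468000 = 0.03024 yr.

0.0302 yr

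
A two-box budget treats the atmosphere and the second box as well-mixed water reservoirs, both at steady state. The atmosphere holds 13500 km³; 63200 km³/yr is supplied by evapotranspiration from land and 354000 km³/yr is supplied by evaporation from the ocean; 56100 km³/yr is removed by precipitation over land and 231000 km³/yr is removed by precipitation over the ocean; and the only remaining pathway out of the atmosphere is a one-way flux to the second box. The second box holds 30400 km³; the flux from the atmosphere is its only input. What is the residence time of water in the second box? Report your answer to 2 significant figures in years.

0.23 yr

Balance the atmosphere: ΣF_in = 63200 + 354000 = 417200 km³/yr.
Flux to the second box = ΣF_in − (56100 + 231000) = 130100 km³/yr.
At steady state the output of the second box equals its input, 130100 km³/yr.
τ = M / F = 30400 / 130100 = 0.2337 yr.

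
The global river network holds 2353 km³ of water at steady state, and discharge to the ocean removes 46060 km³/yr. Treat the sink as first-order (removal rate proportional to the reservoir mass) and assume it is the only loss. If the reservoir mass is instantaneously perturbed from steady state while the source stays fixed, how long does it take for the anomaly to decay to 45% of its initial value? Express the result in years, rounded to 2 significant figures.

For a linear reservoir the anomaly decays as exp(−t/τ) with τ = M/F = 2353/46060 = 0.05109 yr.
exp(−t/τ) = 0.45 ⇒ t = −τ ln(0.45) = 0.05109 × 0.7985 = 0.04079 yr.

0.041 yr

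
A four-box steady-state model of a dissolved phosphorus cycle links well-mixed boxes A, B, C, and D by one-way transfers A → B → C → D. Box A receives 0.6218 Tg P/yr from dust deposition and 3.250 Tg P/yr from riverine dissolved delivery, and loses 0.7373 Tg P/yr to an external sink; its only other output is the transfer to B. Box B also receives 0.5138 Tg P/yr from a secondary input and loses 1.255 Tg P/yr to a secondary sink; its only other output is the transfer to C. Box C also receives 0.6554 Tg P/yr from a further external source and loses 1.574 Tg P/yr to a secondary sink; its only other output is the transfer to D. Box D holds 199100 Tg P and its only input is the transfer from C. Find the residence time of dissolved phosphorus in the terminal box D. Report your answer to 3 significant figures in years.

135000 yr

Box A: F(A→B) = (0.6218 + 3.250) − 0.7373 = 3.1345 Tg P/yr.
Box B: F(B→C) = (3.1345 + 0.5138) − 1.255 = 2.3933 Tg P/yr.
Box C: F(C→D) = (2.3933 + 0.6554) − 1.574 = 1.4747 Tg P/yr.
Box D throughput = its input = 1.4747 Tg P/yr; τ = 199100 / 1.4747 = 135000 yr.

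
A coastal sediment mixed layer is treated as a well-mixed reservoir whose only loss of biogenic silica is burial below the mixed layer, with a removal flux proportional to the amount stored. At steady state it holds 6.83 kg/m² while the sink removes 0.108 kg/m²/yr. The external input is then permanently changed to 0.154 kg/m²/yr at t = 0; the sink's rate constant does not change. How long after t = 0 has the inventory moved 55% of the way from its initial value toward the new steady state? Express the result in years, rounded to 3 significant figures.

τ = M₀/F₀ = 6.83/0.108 = 63.24 yr.
The remaining gap fraction is e^(−t/τ); 55% covered ⇒ e^(−t/τ) = 0.450.
t = −τ ln(0.450) = 63.24 × 0.7985 = 50.50 yr.

50.5 yr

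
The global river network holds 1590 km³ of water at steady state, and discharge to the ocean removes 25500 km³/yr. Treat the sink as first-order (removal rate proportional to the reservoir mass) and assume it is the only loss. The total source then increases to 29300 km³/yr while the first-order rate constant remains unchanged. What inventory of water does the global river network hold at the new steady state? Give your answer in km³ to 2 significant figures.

1800 km³

Rate constant k = F/M = 25500 / 1590 = 16.04 yr⁻¹.
At the new steady state, source = k·M_new ⇒ M_new = 29300 / 16.04 = 1827 km³.
(Equivalently M_new = M × F_new/F_old = 1590 × 29300/25500.)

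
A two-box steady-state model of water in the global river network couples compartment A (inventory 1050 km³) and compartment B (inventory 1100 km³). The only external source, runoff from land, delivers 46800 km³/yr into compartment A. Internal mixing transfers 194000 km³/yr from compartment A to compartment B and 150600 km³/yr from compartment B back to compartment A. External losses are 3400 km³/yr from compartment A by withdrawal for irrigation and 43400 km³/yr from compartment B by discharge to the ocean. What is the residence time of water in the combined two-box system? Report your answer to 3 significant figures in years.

0.0459 yr

For the system as a whole, the A↔B exchange is internal and contributes nothing to the throughput; only the external sinks remove mass.
M_total = 1050 + 1100 = 2150.0 km³.
ΣF_external_out = 3400 + 43400 = 46800 km³/yr.
τ = M_total / ΣF_ext = 2150.0 / 46800 = 0.04594 yr.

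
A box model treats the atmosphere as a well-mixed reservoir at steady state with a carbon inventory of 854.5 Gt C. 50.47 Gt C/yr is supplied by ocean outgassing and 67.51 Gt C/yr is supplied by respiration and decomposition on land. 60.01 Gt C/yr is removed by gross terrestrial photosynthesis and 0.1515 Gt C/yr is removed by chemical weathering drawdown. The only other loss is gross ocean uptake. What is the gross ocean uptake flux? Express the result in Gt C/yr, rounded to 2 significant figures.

At steady state ΣF_in = ΣF_out.
ΣF_in = 50.47 + 67.51 = 117.98 Gt C/yr.
Gross ocean uptake flux = ΣF_in − (60.01 + 0.1515) = 117.98 − 60.16 = 57.82 Gt C/yr.

58 Gt C/yr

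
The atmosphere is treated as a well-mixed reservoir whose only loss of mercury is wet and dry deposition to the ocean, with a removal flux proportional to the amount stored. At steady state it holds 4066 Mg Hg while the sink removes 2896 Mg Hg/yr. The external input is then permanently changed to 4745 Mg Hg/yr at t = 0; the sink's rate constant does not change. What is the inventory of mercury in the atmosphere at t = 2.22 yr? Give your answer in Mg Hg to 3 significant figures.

The sink rate constant is k = F₀/M₀ = 2896/4066 = 0.7122 yr⁻¹.
Solving dM/dt = F₁ − kM with M(0) = M₀ gives M(t) = F₁/k + (M₀ − F₁/k)·e^(−kt).
F₁/k = 4745/0.7122 = 6662.0 Mg Hg; kt = 0.7122 × 2.22 = 1.581, e^(−kt) = 0.2057.
M(2.22) = 6662.0 + (4066 − 6662.0) × 0.2057 = 6662.0 − 534.1 = 6127.9 Mg Hg.

6130 Mg Hg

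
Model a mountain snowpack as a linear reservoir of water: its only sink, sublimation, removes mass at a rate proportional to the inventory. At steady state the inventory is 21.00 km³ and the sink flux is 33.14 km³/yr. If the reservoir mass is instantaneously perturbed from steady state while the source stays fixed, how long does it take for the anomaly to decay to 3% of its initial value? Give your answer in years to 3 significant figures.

2.22 yr

For a linear reservoir the anomaly decays as exp(−t/τ) with τ = M/F = 21.00/33.14 = 0.6337 yr.
exp(−t/τ) = 0.03 ⇒ t = −τ ln(0.03) = 0.6337 × 3.507 = 2.222 yr.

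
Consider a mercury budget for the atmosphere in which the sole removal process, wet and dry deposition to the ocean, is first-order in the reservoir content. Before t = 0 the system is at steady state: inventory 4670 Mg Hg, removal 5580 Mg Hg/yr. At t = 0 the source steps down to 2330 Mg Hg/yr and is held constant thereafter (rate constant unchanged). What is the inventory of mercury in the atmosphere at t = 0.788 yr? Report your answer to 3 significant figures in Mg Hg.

The sink rate constant is k = F₀/M₀ = 5580/4670 = 1.195 yr⁻¹.
Solving dM/dt = F₁ − kM with M(0) = M₀ gives M(t) = F₁/k + (M₀ − F₁/k)·e^(−kt).
F₁/k = 2330/1.195 = 1950.0 Mg Hg; kt = 1.195 × 0.788 = 0.9416, e^(−kt) = 0.3900.
M(0.788) = 1950.0 + (4670 − 1950.0) × 0.3900 = 1950.0 + 1061 = 3010.9 Mg Hg.

3010 Mg Hg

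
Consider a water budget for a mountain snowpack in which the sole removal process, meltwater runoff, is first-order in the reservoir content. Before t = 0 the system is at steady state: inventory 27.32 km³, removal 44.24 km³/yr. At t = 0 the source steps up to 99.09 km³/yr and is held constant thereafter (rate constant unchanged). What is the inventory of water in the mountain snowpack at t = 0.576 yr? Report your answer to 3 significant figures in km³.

Residence time τ = M₀/F₀ = 0.6175 yr. The eventual steady state is M_∞ = M₀·(F₁/F₀) = 27.32 × 99.09/44.24 = 61.192 km³.
The anomaly ΔM(t) = M(t) − M_∞ decays as ΔM₀·e^(−t/τ) with ΔM₀ = 27.32 − 61.192 = −33.87 km³.
At t = 0.576 yr, e^(−t/τ) = e^(−0.9327) = 0.3935, so ΔM = −13.33 km³ and M = 61.192 − 13.33 = 47.864 km³.

47.9 km³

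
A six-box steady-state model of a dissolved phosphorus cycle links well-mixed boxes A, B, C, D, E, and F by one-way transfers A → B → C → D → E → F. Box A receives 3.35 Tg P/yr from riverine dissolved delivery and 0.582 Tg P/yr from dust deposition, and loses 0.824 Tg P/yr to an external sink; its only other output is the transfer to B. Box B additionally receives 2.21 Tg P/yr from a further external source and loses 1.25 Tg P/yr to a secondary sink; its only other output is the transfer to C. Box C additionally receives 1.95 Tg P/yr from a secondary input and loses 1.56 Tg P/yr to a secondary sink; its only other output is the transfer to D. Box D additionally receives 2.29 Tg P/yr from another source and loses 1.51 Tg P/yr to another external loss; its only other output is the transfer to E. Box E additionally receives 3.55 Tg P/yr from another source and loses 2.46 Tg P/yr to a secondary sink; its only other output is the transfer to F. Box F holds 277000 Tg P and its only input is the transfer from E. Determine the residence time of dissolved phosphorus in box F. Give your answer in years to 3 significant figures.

Box A: F(A→B) = (3.35 + 0.582) − 0.824 = 3.1080 Tg P/yr.
Box B: F(B→C) = (3.1080 + 2.21) − 1.25 = 4.0680 Tg P/yr.
Box C: F(C→D) = (4.0680 + 1.95) − 1.56 = 4.4580 Tg P/yr.
Box D: F(D→E) = (4.4580 + 2.29) − 1.51 = 5.2380 Tg P/yr.
Box E: F(E→F) = (5.2380 + 3.55) − 2.46 = 6.3280 Tg P/yr.
Box F throughput = its input = 6.3280 Tg P/yr; τ = 277000 / 6.3280 = 43770 yr.

43800 yr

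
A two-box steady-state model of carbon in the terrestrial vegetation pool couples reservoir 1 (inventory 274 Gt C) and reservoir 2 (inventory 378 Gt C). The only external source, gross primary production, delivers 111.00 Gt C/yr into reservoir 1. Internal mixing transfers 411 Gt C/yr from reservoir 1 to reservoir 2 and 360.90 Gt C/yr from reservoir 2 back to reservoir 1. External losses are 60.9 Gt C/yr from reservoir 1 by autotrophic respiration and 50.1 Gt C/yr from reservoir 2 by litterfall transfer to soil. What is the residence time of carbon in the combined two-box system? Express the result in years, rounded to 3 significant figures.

5.87 yr

Treat the two boxes together as one reservoir: the mixing fluxes between them are internal recycling, so τ = ΣM / Σ(external losses).
M_total = 274 + 378 = 652.00 Gt C.
ΣF_external_out = 60.9 + 50.1 = 111.00 Gt C/yr.
τ = M_total / ΣF_ext = 652.00 / 111.00 = 5.874 yr.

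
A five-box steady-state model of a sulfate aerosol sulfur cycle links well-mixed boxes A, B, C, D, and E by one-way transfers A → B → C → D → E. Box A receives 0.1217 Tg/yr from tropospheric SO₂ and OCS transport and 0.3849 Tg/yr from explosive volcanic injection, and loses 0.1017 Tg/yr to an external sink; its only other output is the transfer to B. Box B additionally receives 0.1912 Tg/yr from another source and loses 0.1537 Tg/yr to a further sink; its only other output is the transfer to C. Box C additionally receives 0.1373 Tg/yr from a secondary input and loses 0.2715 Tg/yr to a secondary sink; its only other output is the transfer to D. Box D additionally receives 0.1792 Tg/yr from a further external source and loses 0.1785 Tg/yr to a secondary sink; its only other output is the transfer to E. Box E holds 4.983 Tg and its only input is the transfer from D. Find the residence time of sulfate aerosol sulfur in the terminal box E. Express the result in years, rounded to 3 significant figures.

16.1 yr

Box A: F(A→B) = (0.1217 + 0.3849) − 0.1017 = 0.40490 Tg/yr.
Box B: F(B→C) = (0.40490 + 0.1912) − 0.1537 = 0.44240 Tg/yr.
Box C: F(C→D) = (0.44240 + 0.1373) − 0.2715 = 0.30820 Tg/yr.
Box D: F(D→E) = (0.30820 + 0.1792) − 0.1785 = 0.30890 Tg/yr.
Box E throughput = its input = 0.30890 Tg/yr; τ = 4.983 / 0.30890 = 16.13 yr.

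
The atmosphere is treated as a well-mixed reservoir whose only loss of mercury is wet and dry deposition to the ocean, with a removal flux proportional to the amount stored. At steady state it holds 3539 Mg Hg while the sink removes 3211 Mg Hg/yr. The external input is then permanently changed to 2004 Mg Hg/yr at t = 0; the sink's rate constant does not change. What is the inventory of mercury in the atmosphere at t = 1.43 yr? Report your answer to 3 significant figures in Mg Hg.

2570 Mg Hg

Residence time τ = M₀/F₀ = 1.102 yr. The eventual steady state is M_∞ = M₀·(F₁/F₀) = 3539 × 2004/3211 = 2208.7 Mg Hg.
The anomaly ΔM(t) = M(t) − M_∞ decays as ΔM₀·e^(−t/τ) with ΔM₀ = 3539 − 2208.7 = 1330 Mg Hg.
At t = 1.43 yr, e^(−t/τ) = e^(−1.297) = 0.2732, so ΔM = 363.5 Mg Hg and M = 2208.7 + 363.5 = 2572.2 Mg Hg.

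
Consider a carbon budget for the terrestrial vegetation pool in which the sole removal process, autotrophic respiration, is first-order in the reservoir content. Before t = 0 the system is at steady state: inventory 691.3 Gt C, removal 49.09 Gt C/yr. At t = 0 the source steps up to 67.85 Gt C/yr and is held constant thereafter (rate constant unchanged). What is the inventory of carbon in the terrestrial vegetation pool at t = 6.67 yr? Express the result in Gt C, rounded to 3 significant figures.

791 Gt C

Residence time τ = M₀/F₀ = 14.08 yr. The eventual steady state is M_∞ = M₀·(F₁/F₀) = 691.3 × 67.85/49.09 = 955.48 Gt C.
The anomaly ΔM(t) = M(t) − M_∞ decays as ΔM₀·e^(−t/τ) with ΔM₀ = 691.3 − 955.48 = −264.2 Gt C.
At t = 6.67 yr, e^(−t/τ) = e^(−0.4736) = 0.6227, so ΔM = −164.5 Gt C and M = 955.48 − 164.5 = 790.97 Gt C.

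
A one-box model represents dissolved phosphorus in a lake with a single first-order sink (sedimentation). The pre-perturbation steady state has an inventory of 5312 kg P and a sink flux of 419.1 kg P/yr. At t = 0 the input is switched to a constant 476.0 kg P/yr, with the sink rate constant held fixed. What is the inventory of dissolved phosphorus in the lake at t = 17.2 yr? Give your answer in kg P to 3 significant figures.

5850 kg P

τ = M₀/F₀ = 5312/419.1 = 12.67 yr; rate constant k = 1/τ.
New steady state M_∞ = F₁/k = F₁·τ = 476.0 × 12.67 = 6033.2 kg P.
M(t) = M_∞ + (M₀ − M_∞)·e^(−t/τ); t/τ = 17.2/12.67 = 1.357, so e^(−t/τ) = 0.2574.
M(t) = 6033.2 − 721.2 × 0.2574 = 5847.5 kg P.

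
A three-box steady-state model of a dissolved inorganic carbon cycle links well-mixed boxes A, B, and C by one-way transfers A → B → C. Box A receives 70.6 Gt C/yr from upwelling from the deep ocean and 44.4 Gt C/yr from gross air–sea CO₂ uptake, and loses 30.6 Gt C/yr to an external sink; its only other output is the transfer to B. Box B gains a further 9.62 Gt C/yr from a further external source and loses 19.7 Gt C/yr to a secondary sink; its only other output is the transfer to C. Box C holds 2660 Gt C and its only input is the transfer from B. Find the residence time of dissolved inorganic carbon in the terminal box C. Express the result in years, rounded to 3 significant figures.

Box A: F(A→B) = (70.6 + 44.4) − 30.6 = 84.400 Gt C/yr.
Box B: F(B→C) = (84.400 + 9.62) − 19.7 = 74.320 Gt C/yr.
Box C throughput = its input = 74.320 Gt C/yr; τ = 2660 / 74.320 = 35.79 yr.

35.8 yr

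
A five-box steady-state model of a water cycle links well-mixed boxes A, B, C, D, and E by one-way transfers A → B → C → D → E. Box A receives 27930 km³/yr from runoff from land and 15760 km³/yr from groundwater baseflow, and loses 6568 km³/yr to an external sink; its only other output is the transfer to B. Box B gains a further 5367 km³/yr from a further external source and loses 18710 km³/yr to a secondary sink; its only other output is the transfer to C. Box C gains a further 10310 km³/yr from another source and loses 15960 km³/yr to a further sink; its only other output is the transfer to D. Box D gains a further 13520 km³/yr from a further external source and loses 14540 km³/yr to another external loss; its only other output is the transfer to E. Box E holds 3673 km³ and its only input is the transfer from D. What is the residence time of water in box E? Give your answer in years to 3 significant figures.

Box A: F(A→B) = (27930 + 15760) − 6568 = 37122 km³/yr.
Box B: F(B→C) = (37122 + 5367) − 18710 = 23779 km³/yr.
Box C: F(C→D) = (23779 + 10310) − 15960 = 18129 km³/yr.
Box D: F(D→E) = (18129 + 13520) − 14540 = 17109 km³/yr.
Box E throughput = its input = 17109 km³/yr; τ = 3673 / 17109 = 0.2147 yr.

0.215 yr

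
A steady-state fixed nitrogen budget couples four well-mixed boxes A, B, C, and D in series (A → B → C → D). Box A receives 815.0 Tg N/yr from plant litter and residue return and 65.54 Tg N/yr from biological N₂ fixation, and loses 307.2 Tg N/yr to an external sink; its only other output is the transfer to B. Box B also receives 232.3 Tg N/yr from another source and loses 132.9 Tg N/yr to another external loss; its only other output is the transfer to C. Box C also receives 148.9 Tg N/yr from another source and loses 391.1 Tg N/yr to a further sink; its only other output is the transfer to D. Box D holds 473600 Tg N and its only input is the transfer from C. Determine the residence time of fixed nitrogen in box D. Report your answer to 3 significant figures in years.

Box A: F(A→B) = (815.0 + 65.54) − 307.2 = 573.34 Tg N/yr.
Box B: F(B→C) = (573.34 + 232.3) − 132.9 = 672.74 Tg N/yr.
Box C: F(C→D) = (672.74 + 148.9) − 391.1 = 430.54 Tg N/yr.
Box D throughput = its input = 430.54 Tg N/yr; τ = 473600 / 430.54 = 1100 yr.

1100 yr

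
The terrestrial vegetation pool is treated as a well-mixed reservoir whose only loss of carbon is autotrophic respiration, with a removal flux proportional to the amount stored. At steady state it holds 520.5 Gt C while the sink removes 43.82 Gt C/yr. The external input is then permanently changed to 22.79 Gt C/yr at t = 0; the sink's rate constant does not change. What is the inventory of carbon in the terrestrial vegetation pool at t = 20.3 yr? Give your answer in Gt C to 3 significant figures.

316 Gt C

Residence time τ = M₀/F₀ = 11.88 yr. The eventual steady state is M_∞ = M₀·(F₁/F₀) = 520.5 × 22.79/43.82 = 270.70 Gt C.
The anomaly ΔM(t) = M(t) − M_∞ decays as ΔM₀·e^(−t/τ) with ΔM₀ = 520.5 − 270.70 = 249.8 Gt C.
At t = 20.3 yr, e^(−t/τ) = e^(−1.709) = 0.1810, so ΔM = 45.22 Gt C and M = 270.70 + 45.22 = 315.93 Gt C.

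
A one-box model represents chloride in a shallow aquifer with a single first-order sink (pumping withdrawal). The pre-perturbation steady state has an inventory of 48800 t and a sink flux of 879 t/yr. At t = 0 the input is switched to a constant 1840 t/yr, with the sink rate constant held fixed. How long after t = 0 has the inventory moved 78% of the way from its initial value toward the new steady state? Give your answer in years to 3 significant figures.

84.1 yr

τ = M₀/F₀ = 48800/879 = 55.52 yr.
The remaining gap fraction is e^(−t/τ); 78% covered ⇒ e^(−t/τ) = 0.220.
t = −τ ln(0.220) = 55.52 × 1.514 = 84.06 yr.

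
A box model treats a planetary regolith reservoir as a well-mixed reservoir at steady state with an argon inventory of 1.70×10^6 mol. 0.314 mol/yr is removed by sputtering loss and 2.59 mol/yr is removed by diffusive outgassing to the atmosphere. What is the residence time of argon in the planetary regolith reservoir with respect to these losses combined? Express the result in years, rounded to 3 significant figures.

585000 yr

Total removal = 0.3140 + 2.590 = 2.9040 mol/yr.
τ = M / ΣF_out = 1.70×10^6 / 2.9040 = 585400 yr.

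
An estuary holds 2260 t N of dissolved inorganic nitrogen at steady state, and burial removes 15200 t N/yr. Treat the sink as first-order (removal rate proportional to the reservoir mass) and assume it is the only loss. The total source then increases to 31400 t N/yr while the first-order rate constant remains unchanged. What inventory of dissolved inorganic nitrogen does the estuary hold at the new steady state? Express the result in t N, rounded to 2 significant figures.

4700 t N

Rate constant k = F/M = 15200 / 2260 = 6.726 yr⁻¹.
At the new steady state, source = k·M_new ⇒ M_new = 31400 / 6.726 = 4669 t N.
(Equivalently M_new = M × F_new/F_old = 2260 × 31400/15200.)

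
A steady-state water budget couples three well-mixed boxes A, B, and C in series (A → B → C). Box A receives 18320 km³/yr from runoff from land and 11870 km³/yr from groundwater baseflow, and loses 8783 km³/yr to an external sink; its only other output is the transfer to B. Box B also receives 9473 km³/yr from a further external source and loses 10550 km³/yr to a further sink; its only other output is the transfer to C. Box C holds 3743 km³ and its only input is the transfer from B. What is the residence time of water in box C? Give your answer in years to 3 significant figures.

0.184 yr

Box A: F(A→B) = (18320 + 11870) − 8783 = 21407 km³/yr.
Box B: F(B→C) = (21407 + 9473) − 10550 = 20330 km³/yr.
Box C throughput = its input = 20330 km³/yr; τ = 3743 / 20330 = 0.1841 yr.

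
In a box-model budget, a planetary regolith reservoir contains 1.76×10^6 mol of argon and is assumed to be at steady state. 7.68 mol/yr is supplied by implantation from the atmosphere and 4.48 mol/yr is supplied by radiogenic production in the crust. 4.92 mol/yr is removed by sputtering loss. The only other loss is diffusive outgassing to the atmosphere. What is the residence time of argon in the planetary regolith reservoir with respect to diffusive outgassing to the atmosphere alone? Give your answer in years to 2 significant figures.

At steady state ΣF_in = ΣF_out.
ΣF_in = 7.68 + 4.48 = 12.160 mol/yr.
Diffusive outgassing to the atmosphere flux = ΣF_in − (4.92) = 12.160 − 4.920 = 7.240 mol/yr.
τ = M / F = 1.76×10^6 / 7.240 = 243100 yr.

240000 yr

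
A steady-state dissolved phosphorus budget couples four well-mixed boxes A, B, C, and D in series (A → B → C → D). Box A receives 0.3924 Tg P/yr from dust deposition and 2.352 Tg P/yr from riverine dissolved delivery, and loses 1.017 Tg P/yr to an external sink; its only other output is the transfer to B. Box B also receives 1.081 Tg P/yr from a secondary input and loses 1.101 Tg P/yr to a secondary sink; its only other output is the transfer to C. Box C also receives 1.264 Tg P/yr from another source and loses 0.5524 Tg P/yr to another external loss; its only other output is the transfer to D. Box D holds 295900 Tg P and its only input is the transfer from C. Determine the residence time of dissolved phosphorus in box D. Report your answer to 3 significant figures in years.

122000 yr

Box A: F(A→B) = (0.3924 + 2.352) − 1.017 = 1.7274 Tg P/yr.
Box B: F(B→C) = (1.7274 + 1.081) − 1.101 = 1.7074 Tg P/yr.
Box C: F(C→D) = (1.7074 + 1.264) − 0.5524 = 2.4190 Tg P/yr.
Box D throughput = its input = 2.4190 Tg P/yr; τ = 295900 / 2.4190 = 122300 yr.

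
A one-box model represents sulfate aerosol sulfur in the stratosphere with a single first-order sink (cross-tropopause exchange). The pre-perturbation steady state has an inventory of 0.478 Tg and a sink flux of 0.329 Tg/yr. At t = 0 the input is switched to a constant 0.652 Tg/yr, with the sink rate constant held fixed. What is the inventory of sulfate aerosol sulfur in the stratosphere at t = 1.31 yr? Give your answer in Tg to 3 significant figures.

0.757 Tg

Residence time τ = M₀/F₀ = 1.453 yr. The eventual steady state is M_∞ = M₀·(F₁/F₀) = 0.478 × 0.652/0.329 = 0.94728 Tg.
The anomaly ΔM(t) = M(t) − M_∞ decays as ΔM₀·e^(−t/τ) with ΔM₀ = 0.478 − 0.94728 = −0.4693 Tg.
At t = 1.31 yr, e^(−t/τ) = e^(−0.9017) = 0.4059, so ΔM = −0.1905 Tg and M = 0.94728 − 0.1905 = 0.75680 Tg.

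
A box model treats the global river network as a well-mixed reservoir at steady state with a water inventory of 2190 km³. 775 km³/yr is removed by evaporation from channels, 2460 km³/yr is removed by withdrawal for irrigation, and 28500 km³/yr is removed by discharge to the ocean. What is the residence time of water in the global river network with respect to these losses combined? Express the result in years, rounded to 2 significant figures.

Total removal = 775.0 + 2460 + 28500 = 31735 km³/yr.
τ = M / ΣF_out = 2190 / 31735 = 0.06901 yr.

0.069 yr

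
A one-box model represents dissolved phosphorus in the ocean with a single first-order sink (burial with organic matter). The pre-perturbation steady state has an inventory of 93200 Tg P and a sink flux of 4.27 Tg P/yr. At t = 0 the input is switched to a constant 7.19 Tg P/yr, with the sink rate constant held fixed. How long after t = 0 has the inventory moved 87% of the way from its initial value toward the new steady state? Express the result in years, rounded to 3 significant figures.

τ = M₀/F₀ = 93200/4.27 = 21830 yr.
The remaining gap fraction is e^(−t/τ); 87% covered ⇒ e^(−t/τ) = 0.130.
t = −τ ln(0.130) = 21830 × 2.040 = 44530 yr.

44500 yr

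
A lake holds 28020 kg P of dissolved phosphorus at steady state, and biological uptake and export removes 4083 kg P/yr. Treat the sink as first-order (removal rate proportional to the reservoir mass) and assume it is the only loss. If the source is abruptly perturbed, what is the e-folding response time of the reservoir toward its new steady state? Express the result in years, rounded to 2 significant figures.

For a linear reservoir the response time equals the residence time τ = M/F.
τ = 28020 / 4083 = 6.863 yr.

6.9 yr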